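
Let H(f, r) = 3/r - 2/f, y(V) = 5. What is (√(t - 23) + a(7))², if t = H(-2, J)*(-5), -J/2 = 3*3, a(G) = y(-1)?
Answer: (30 + I*√978)²/36 ≈ -2.1667 + 52.122*I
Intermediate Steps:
a(G) = 5
J = -18 (J = -6*3 = -2*9 = -18)
H(f, r) = -2/f + 3/r
t = -25/6 (t = (-2/(-2) + 3/(-18))*(-5) = (-2*(-½) + 3*(-1/18))*(-5) = (1 - ⅙)*(-5) = (⅚)*(-5) = -25/6 ≈ -4.1667)
(√(t - 23) + a(7))² = (√(-25/6 - 23) + 5)² = (√(-163/6) + 5)² = (I*√978/6 + 5)² = (5 + I*√978/6)²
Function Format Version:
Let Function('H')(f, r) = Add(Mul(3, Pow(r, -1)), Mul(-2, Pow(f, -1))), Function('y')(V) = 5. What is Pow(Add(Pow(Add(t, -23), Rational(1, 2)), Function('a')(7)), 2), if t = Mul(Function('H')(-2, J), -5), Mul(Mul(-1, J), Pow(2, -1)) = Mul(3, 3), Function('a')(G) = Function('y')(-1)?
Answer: Mul(Rational(1, 36), Pow(Add(30, Mul(I, Pow(978, Rational(1, 2)))), 2)) ≈ Add(-2.1667, Mul(52.122, I))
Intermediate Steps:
Function('a')(G) = 5
J = -18 (J = Mul(-2, Mul(3, 3)) = Mul(-2, 9) = -18)
Function('H')(f, r) = Add(Mul(-2, Pow(f, -1)), Mul(3, Pow(r, -1)))
t = Rational(-25, 6) (t = Mul(Add(Mul(-2, Pow(-2, -1)), Mul(3, Pow(-18, -1))), -5) = Mul(Add(Mul(-2, Rational(-1, 2)), Mul(3, Rational(-1, 18))), -5) = Mul(Add(1, Rational(-1, 6)), -5) = Mul(Rational(5, 6), -5) = Rational(-25, 6) ≈ -4.1667)
Pow(Add(Pow(Add(t, -23), Rational(1, 2)), Function('a')(7)), 2) = Pow(Add(Pow(Add(Rational(-25, 6), -23), Rational(1, 2)), 5), 2) = Pow(Add(Pow(Rational(-163, 6), Rational(1, 2)), 5), 2) = Pow(Add(Mul(Rational(1, 6), I, Pow(978, Rational(1, 2))), 5), 2) = Pow(Add(5, Mul(Rational(1, 6), I, Pow(978, Rational(1, 2)))), 2)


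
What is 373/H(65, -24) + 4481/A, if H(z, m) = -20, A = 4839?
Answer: -1715327/96780 ≈ -17.724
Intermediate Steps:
373/H(65, -24) + 4481/A = 373/(-20) + 4481/4839 = 373*(-1/20) + 4481*(1/4839) = -373/20 + 4481/4839 = -1715327/96780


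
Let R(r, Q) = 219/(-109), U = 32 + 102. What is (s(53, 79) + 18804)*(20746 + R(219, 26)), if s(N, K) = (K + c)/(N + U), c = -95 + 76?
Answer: 7950932546760/20383 ≈ 3.9008e+8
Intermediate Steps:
U = 134
R(r, Q) = -219/109 (R(r, Q) = 219*(-1/109) = -219/109)
c = -19
s(N, K) = (-19 + K)/(134 + N) (s(N, K) = (K - 19)/(N + 134) = (-19 + K)/(134 + N))
(s(53, 79) + 18804)*(20746 + R(219, 26)) = ((-19 + 79)/(134 + 53) + 18804)*(20746 - 219/109) = (60/187 + 18804)*(2261095/109) = (3516408/187)*(2261095/109) = 7950932546760/20383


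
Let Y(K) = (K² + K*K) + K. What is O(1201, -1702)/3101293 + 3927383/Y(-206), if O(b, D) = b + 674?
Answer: 12180124154969/262574073138 ≈ 46.387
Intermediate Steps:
O(b, D) = 674 + b
Y(K) = K + 2*K² (Y(K) = (K² + K²) + K = 2*K² + K = K + 2*K²)
O(1201, -1702)/3101293 + 3927383/Y(-206) = (674 + 1201)/3101293 + 3927383/((-206*(1 + 2*(-206)))) = 1875*(1/3101293) + 3927383/((-206*(1 - 412))) = 1875/3101293 + 3927383/((-206*(-411))) = 1875/3101293 + 3927383/84666 = 12180124154969/262574073138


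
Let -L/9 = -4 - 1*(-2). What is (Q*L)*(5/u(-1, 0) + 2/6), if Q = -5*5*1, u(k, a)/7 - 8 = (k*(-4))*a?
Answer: -5325/28 ≈ -190.18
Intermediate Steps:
u(k, a) = 56 - 28*a*k (u(k, a) = 56 + 7*((k*(-4))*a) = 56 + 7*((-4*k)*a) = 56 + 7*(-4*a*k) = 56 - 28*a*k)
Q = -25 (Q = -25*1 = -25)
L = 18 (L = -9*(-4 - 1*(-2)) = -9*(-4 + 2) = -9*(-2) = 18)
(Q*L)*(5/u(-1, 0) + 2/6) = (-25*18)*(5/(56 - 28*0*(-1)) + 2/6) = -450*(5/(56 + 0) + 2*(1/6)) = -450*(5/56 + 1/3) = -450*71/168 = -5325/28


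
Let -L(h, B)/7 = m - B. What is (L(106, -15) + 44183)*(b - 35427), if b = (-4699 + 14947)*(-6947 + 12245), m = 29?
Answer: 2380590678375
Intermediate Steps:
b = 54293904 (b = 10248*5298 = 54293904)
L(h, B) = -203 + 7*B (L(h, B) = -7*(29 - B) = -203 + 7*B)
(L(106, -15) + 44183)*(b - 35427) = ((-203 + 7*(-15)) + 44183)*(54293904 - 35427) = ((-203 - 105) + 44183)*54258477 = (-308 + 44183)*54258477 = 43875*54258477 = 2380590678375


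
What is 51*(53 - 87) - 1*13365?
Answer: -15099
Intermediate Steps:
51*(53 - 87) - 1*13365 = 51*(-34) - 13365 = -1734 - 13365 = -15099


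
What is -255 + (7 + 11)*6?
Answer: -147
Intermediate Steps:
-255 + (7 + 11)*6 = -255 + 18*6 = -255 + 108 = -147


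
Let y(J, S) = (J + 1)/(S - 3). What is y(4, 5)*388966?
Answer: 972415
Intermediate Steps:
y(J, S) = (1 + J)/(-3 + S)
y(4, 5)*388966 = ((1 + 4)/(-3 + 5))*388966 = (5/2)*388966 = 972415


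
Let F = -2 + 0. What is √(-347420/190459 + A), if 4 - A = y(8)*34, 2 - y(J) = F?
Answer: 2*I*√1213605128918/190459 ≈ 11.568*I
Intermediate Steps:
F = -2
y(J) = 4 (y(J) = 2 - 1*(-2) = 2 + 2 = 4)
A = -132 (A = 4 - 4*34 = 4 - 1*136 = 4 - 136 = -132)
√(-347420/190459 + A) = √(-347420/190459 - 132) = √(-25488008/190459) = 2*I*√1213605128918/190459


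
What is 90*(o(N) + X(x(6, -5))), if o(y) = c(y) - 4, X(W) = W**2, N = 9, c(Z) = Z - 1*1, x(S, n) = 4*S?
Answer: 52200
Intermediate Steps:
c(Z) = -1 + Z (c(Z) = Z - 1 = -1 + Z)
o(y) = -5 + y (o(y) = (-1 + y) - 4 = -5 + y)
90*(o(N) + X(x(6, -5))) = 90*((-5 + 9) + (4*6)**2) = 90*(4 + 24**2) = 90*(4 + 576) = 90*580 = 52200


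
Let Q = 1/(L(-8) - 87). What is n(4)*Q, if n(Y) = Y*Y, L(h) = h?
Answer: -16/95 ≈ -0.16842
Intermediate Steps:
n(Y) = Y**2
Q = -1/95 (Q = 1/(-8 - 87) = 1/(-95) = -1/95 ≈ -0.010526)
n(4)*Q = 4**2*(-1/95) = 16*(-1/95) = -16/95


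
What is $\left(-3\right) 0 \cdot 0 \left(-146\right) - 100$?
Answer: $-100$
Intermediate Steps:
$\left(-3\right) 0 \cdot 0 \left(-146\right) - 100 = 0 \cdot 0 \left(-146\right) - 100 = 0 \left(-146\right) - 100 = 0 - 100 = -100$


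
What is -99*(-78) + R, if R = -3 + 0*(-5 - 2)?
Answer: 7719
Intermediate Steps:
R = -3 (R = -3 + 0*(-7) = -3 + 0 = -3)
-99*(-78) + R = -99*(-78) - 3 = 7722 - 3 = 7719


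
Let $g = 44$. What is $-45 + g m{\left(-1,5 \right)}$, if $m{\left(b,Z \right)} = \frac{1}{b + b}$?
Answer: $-67$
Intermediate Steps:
$m{\left(b,Z \right)} = \frac{1}{2 b}$
$-45 + g m{\left(-1,5 \right)} = -45 + 44 \frac{1}{2 \left(-1\right)} = -45 + 44 \cdot \frac{1}{2} \left(-1\right) = -45 + 44 \left(- \frac{1}{2}\right) = -45 - 22 = -67$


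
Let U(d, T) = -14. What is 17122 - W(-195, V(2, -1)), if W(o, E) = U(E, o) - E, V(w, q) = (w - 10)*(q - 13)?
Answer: 17248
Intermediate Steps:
V(w, q) = (-13 + q)*(-10 + w) (V(w, q) = (-10 + w)*(-13 + q) = (-13 + q)*(-10 + w))
W(o, E) = -14 - E
17122 - W(-195, V(2, -1)) = 17122 - (-14 - (130 - 13*2 - 10*(-1) - 1*2)) = 17122 - (-14 - (130 - 26 + 10 - 2)) = 17122 - (-14 - 1*112) = 17122 - (-14 - 112) = 17122 - 1*(-126) = 17122 + 126 = 17248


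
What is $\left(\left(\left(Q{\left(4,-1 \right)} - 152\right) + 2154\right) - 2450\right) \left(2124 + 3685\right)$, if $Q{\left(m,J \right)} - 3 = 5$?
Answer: $-2555960$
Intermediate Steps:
$Q{\left(m,J \right)} = 8$ ($Q{\left(m,J \right)} = 3 + 5 = 8$)
$\left(\left(\left(Q{\left(4,-1 \right)} - 152\right) + 2154\right) - 2450\right) \left(2124 + 3685\right) = \left(\left(\left(8 - 152\right) + 2154\right) - 2450\right) \left(2124 + 3685\right) = \left(\left(\left(8 - 152\right) + 2154\right) - 2450\right) 5809 = \left(\left(-144 + 2154\right) - 2450\right) 5809 = \left(2010 - 2450\right) 5809 = \left(-440\right) 5809 = -2555960$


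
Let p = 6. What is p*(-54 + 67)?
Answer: 78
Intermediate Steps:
p*(-54 + 67) = 6*(-54 + 67) = 6*13 = 78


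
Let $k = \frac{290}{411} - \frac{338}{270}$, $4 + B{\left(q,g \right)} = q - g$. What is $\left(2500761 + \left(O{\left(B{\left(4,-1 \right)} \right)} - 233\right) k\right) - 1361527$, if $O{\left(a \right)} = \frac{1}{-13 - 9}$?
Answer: $\frac{154531573447}{135630} \approx 1.1394 \cdot 10^{6}$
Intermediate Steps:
$B{\left(q,g \right)} = -4 + q - g$ ($B{\left(q,g \right)} = -4 - \left(g - q\right) = -4 + q - g$)
$O{\left(a \right)} = - \frac{1}{22}$ ($O{\left(a \right)} = \frac{1}{-13 - 9} = \frac{1}{-22} = - \frac{1}{22}$)
$k = - \frac{10103}{18495}$ ($k = 290 \cdot \frac{1}{411} - \frac{169}{135} = \frac{290}{411} - \frac{169}{135} = - \frac{10103}{18495} \approx -0.54626$)
$\left(2500761 + \left(O{\left(B{\left(4,-1 \right)} \right)} - 233\right) k\right) - 1361527 = \left(2500761 + \left(- \frac{1}{22} - 233\right) \left(- \frac{10103}{18495}\right)\right) - 1361527 = \left(2500761 - - \frac{17266027}{135630}\right) - 1361527 = \left(2500761 + \frac{17266027}{135630}\right) - 1361527 = \frac{339195480457}{135630} - 1361527 = \frac{154531573447}{135630}$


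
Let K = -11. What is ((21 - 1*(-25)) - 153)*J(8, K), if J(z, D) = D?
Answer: 1177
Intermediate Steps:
((21 - 1*(-25)) - 153)*J(8, K) = ((21 - 1*(-25)) - 153)*(-11) = ((21 + 25) - 153)*(-11) = (46 - 153)*(-11) = -107*(-11) = 1177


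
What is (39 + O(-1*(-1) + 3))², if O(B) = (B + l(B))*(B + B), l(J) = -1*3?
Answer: 2209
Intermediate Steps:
l(J) = -3
O(B) = 2*B*(-3 + B) (O(B) = (B - 3)*(B + B) = (-3 + B)*(2*B) = 2*B*(-3 + B))
(39 + O(-1*(-1) + 3))² = (39 + 2*(-1*(-1) + 3)*(-3 + (-1*(-1) + 3)))² = (39 + 2*(1 + 3)*(-3 + (1 + 3)))² = (39 + 2*4*(-3 + 4))² = (39 + 2*4*1)² = (39 + 8)² = 47² = 2209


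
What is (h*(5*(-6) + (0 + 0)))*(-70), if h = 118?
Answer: 247800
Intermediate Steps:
(h*(5*(-6) + (0 + 0)))*(-70) = (118*(5*(-6) + (0 + 0)))*(-70) = (118*(-30 + 0))*(-70) = (118*(-30))*(-70) = -3540*(-70) = 247800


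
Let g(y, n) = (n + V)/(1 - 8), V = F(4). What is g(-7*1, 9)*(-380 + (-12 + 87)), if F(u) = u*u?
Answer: 7625/7 ≈ 1089.3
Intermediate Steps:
F(u) = u²
V = 16 (V = 4² = 16)
g(y, n) = -16/7 - n/7 (g(y, n) = (n + 16)/(1 - 8) = (16 + n)/(-7) = (16 + n)*(-⅐) = -16/7 - n/7)
g(-7*1, 9)*(-380 + (-12 + 87)) = (-16/7 - ⅐*9)*(-380 + (-12 + 87)) = (-16/7 - 9/7)*(-380 + 75) = -25/7*(-305) = 7625/7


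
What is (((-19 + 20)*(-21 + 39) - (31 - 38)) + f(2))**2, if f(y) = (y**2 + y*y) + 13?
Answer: 2116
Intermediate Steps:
f(y) = 13 + 2*y**2 (f(y) = (y**2 + y**2) + 13 = 2*y**2 + 13 = 13 + 2*y**2)
(((-19 + 20)*(-21 + 39) - (31 - 38)) + f(2))**2 = (((-19 + 20)*(-21 + 39) - (31 - 38)) + (13 + 2*2**2))**2 = ((1*18 - 1*(-7)) + (13 + 2*4))**2 = ((18 + 7) + (13 + 8))**2 = (25 + 21)**2 = 46**2 = 2116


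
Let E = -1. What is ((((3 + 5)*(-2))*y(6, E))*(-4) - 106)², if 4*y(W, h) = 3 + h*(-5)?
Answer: 484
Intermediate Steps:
y(W, h) = ¾ - 5*h/4 (y(W, h) = (3 + h*(-5))/4 = (3 - 5*h)/4 = ¾ - 5*h/4)
((((3 + 5)*(-2))*y(6, E))*(-4) - 106)² = ((((3 + 5)*(-2))*(¾ - 5/4*(-1)))*(-4) - 106)² = (((8*(-2))*(¾ + 5/4))*(-4) - 106)² = (-16*2*(-4) - 106)² = (-32*(-4) - 106)² = (128 - 106)² = 22² = 484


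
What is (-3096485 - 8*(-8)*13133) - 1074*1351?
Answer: -3706947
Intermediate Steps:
(-3096485 - 8*(-8)*13133) - 1074*1351 = (-3096485 + 64*13133) - 1450974 = (-3096485 + 840512) - 1450974 = -2255973 - 1450974 = -3706947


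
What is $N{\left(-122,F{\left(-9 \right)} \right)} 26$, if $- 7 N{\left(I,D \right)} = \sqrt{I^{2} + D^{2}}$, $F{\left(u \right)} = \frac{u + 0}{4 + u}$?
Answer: $- \frac{26 \sqrt{372181}}{35} \approx -453.19$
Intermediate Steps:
$F{\left(u \right)} = \frac{u}{4 + u}$
$N{\left(I,D \right)} = - \frac{\sqrt{D^{2} + I^{2}}}{7}$ ($N{\left(I,D \right)} = - \frac{\sqrt{I^{2} + D^{2}}}{7} = - \frac{\sqrt{D^{2} + I^{2}}}{7}$)
$N{\left(-122,F{\left(-9 \right)} \right)} 26 = - \frac{\sqrt{\left(- \frac{9}{4 - 9}\right)^{2} + \left(-122\right)^{2}}}{7} \cdot 26 = - \frac{\sqrt{\left(- \frac{9}{-5}\right)^{2} + 14884}}{7} \cdot 26 = - \frac{\sqrt{\left(\left(-9\right) \left(- \frac{1}{5}\right)\right)^{2} + 14884}}{7} \cdot 26 = - \frac{\sqrt{\left(\frac{9}{5}\right)^{2} + 14884}}{7} \cdot 26 = - \frac{\sqrt{\frac{81}{25} + 14884}}{7} \cdot 26 = - \frac{\sqrt{\frac{372181}{25}}}{7} \cdot 26 = - \frac{\frac{1}{5} \sqrt{372181}}{7} \cdot 26 = - \frac{\sqrt{372181}}{35} \cdot 26 = - \frac{26 \sqrt{372181}}{35}$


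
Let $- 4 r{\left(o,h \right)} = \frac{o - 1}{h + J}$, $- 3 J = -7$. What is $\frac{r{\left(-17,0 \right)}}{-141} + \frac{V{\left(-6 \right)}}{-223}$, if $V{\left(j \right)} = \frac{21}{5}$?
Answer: $- \frac{23853}{733670} \approx -0.032512$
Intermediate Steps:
$J = \frac{7}{3}$ ($J = \left(- \frac{1}{3}\right) \left(-7\right) = \frac{7}{3} \approx 2.3333$)
$r{\left(o,h \right)} = - \frac{-1 + o}{4 \left(\frac{7}{3} + h\right)}$ ($r{\left(o,h \right)} = - \frac{\left(o - 1\right) \frac{1}{h + \frac{7}{3}}}{4} = - \frac{\left(-1 + o\right) \frac{1}{\frac{7}{3} + h}}{4} = - \frac{\frac{1}{\frac{7}{3} + h} \left(-1 + o\right)}{4} = - \frac{-1 + o}{4 \left(\frac{7}{3} + h\right)}$)
$V{\left(j \right)} = \frac{21}{5}$ ($V{\left(j \right)} = 21 \cdot \frac{1}{5} = \frac{21}{5}$)
$\frac{r{\left(-17,0 \right)}}{-141} + \frac{V{\left(-6 \right)}}{-223} = \frac{\frac{3}{4} \frac{1}{7 + 3 \cdot 0} \left(1 - -17\right)}{-141} + \frac{21}{5 \left(-223\right)} = \frac{3 \left(1 + 17\right)}{4 \left(7 + 0\right)} \left(- \frac{1}{141}\right) + \frac{21}{5} \left(- \frac{1}{223}\right) = \frac{3}{4} \cdot \frac{1}{7} \cdot 18 \left(- \frac{1}{141}\right) - \frac{21}{1115} = \frac{27}{14} \left(- \frac{1}{141}\right) - \frac{21}{1115} = - \frac{9}{658} - \frac{21}{1115} = - \frac{23853}{733670}$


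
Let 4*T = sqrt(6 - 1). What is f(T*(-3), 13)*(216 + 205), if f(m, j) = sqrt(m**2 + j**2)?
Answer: 421*sqrt(2749)/4 ≈ 5518.4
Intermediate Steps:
T = sqrt(5)/4 (T = sqrt(6 - 1)/4 = sqrt(5)/4 ≈ 0.55902)
f(m, j) = sqrt(j**2 + m**2)
f(T*(-3), 13)*(216 + 205) = sqrt(13**2 + ((sqrt(5)/4)*(-3))**2)*(216 + 205) = sqrt(169 + (-3*sqrt(5)/4)**2)*421 = sqrt(169 + 45/16)*421 = sqrt(2749/16)*421 = (sqrt(2749)/4)*421 = 421*sqrt(2749)/4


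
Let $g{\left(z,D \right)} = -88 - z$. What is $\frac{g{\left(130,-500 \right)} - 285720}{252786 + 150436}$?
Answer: $- \frac{142969}{201611} \approx -0.70913$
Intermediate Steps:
$\frac{g{\left(130,-500 \right)} - 285720}{252786 + 150436} = \frac{\left(-88 - 130\right) - 285720}{252786 + 150436} = \frac{\left(-88 - 130\right) - 285720}{403222} = \left(-218 - 285720\right) \frac{1}{403222} = \left(-285938\right) \frac{1}{403222} = - \frac{142969}{201611}$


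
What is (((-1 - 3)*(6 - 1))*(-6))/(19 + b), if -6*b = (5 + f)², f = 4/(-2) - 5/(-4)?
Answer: 2304/307 ≈ 7.5049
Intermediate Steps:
f = -¾ (f = 4*(-½) - 5*(-¼) = -2 + 5/4 = -¾ ≈ -0.75000)
b = -289/96 (b = -(5 - ¾)²/6 = -(17/4)²/6 = -⅙*289/16 = -289/96 ≈ -3.0104)
(((-1 - 3)*(6 - 1))*(-6))/(19 + b) = (((-1 - 3)*(6 - 1))*(-6))/(19 - 289/96) = (-4*5*(-6))/(1535/96) = 96*(-20*(-6))/1535 = (96/1535)*120 = 2304/307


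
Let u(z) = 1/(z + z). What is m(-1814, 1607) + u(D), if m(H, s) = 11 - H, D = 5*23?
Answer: 419751/230 ≈ 1825.0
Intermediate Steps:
D = 115
u(z) = 1/(2*z)
m(-1814, 1607) + u(D) = (11 - 1*(-1814)) + (½)/115 = (11 + 1814) + (½)*(1/115) = 1825 + 1/230 = 419751/230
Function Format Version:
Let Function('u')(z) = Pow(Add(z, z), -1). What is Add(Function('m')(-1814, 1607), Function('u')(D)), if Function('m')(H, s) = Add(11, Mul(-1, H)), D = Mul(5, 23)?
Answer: Rational(419751, 230) ≈ 1825.0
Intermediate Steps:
D = 115
Function('u')(z) = Mul(Rational(1, 2), Pow(z, -1)) (Function('u')(z) = Pow(Mul(2, z), -1) = Mul(Rational(1, 2), Pow(z, -1)))
Add(Function('m')(-1814, 1607), Function('u')(D)) = Add(Add(11, Mul(-1, -1814)), Mul(Rational(1, 2), Pow(115, -1))) = Add(Add(11, 1814), Mul(Rational(1, 2), Rational(1, 115))) = Add(1825, Rational(1, 230)) = Rational(419751, 230)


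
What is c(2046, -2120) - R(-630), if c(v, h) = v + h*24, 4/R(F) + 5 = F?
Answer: -31009586/635 ≈ -48834.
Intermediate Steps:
R(F) = 4/(-5 + F)
c(v, h) = v + 24*h
c(2046, -2120) - R(-630) = (2046 + 24*(-2120)) - 4/(-5 - 630) = (2046 - 50880) - 4/(-635) = -48834 - 4*(-1)/635 = -48834 - 1*(-4/635) = -48834 + 4/635 = -31009586/635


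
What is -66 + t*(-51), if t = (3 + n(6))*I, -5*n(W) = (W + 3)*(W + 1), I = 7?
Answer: 16806/5 ≈ 3361.2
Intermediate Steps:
n(W) = -(1 + W)*(3 + W)/5 (n(W) = -(W + 3)*(W + 1)/5 = -(3 + W)*(1 + W)/5 = -(1 + W)*(3 + W)/5)
t = -336/5 (t = (3 + (-⅗ - ⅘*6 - ⅕*6²))*7 = (3 + (-⅗ - 24/5 - ⅕*36))*7 = (3 + (-⅗ - 24/5 - 36/5))*7 = (3 - 63/5)*7 = -48/5*7 = -336/5 ≈ -67.200)
-66 + t*(-51) = -66 - 336/5*(-51) = -66 + 17136/5 = 16806/5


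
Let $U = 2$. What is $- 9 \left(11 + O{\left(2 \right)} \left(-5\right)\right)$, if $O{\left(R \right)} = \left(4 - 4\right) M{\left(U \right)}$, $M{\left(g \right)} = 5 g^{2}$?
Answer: $-99$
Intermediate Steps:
$O{\left(R \right)} = 0$ ($O{\left(R \right)} = \left(4 - 4\right) 5 \cdot 2^{2} = 0 \cdot 5 \cdot 4 = 0 \cdot 20 = 0$)
$- 9 \left(11 + O{\left(2 \right)} \left(-5\right)\right) = - 9 \left(11 + 0 \left(-5\right)\right) = - 9 \left(11 + 0\right) = \left(-9\right) 11 = -99$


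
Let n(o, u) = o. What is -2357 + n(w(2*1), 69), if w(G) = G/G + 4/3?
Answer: -7064/3 ≈ -2354.7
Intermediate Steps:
w(G) = 7/3 (w(G) = 1 + 4*(⅓) = 1 + 4/3 = 7/3)
-2357 + n(w(2*1), 69) = -2357 + 7/3 = -7064/3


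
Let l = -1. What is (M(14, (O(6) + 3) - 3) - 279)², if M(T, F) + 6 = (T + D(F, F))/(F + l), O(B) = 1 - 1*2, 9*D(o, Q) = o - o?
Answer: 85264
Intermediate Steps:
D(o, Q) = 0 (D(o, Q) = (o - o)/9 = (⅑)*0 = 0)
O(B) = -1 (O(B) = 1 - 2 = -1)
M(T, F) = -6 + T/(-1 + F) (M(T, F) = -6 + (T + 0)/(F - 1) = -6 + T/(-1 + F))
(M(14, (O(6) + 3) - 3) - 279)² = ((6 + 14 - 6*((-1 + 3) - 3))/(-1 + ((-1 + 3) - 3)) - 279)² = ((6 + 14 - 6*(2 - 3))/(-1 + (2 - 3)) - 279)² = ((6 + 14 - 6*(-1))/(-1 - 1) - 279)² = ((6 + 14 + 6)/(-2) - 279)² = (-½*26 - 279)² = (-13 - 279)² = (-292)² = 85264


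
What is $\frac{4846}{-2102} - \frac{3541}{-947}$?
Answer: $\frac{1427010}{995297} \approx 1.4338$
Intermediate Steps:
$\frac{4846}{-2102} - \frac{3541}{-947} = 4846 \left(- \frac{1}{2102}\right) - - \frac{3541}{947} = - \frac{2423}{1051} + \frac{3541}{947} = \frac{1427010}{995297}$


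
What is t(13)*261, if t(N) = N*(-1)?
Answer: -3393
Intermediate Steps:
t(N) = -N
t(13)*261 = -1*13*261 = -13*261 = -3393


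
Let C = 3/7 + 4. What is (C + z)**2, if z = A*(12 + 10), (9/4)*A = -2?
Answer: 908209/3969 ≈ 228.83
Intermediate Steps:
A = -8/9 (A = (4/9)*(-2) = -8/9 ≈ -0.88889)
C = 31/7 (C = 3*(1/7) + 4 = 3/7 + 4 = 31/7 ≈ 4.4286)
z = -176/9 (z = -8*(12 + 10)/9 = -8/9*22 = -176/9 ≈ -19.556)
(C + z)**2 = (31/7 - 176/9)**2 = (-953/63)**2 = 908209/3969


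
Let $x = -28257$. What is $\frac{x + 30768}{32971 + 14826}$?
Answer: $\frac{2511}{47797} \approx 0.052535$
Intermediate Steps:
$\frac{x + 30768}{32971 + 14826} = \frac{-28257 + 30768}{32971 + 14826} = \frac{2511}{47797}$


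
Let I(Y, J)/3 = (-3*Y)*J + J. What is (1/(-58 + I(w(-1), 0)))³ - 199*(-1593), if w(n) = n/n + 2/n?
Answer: 61851869783/195112 ≈ 3.1701e+5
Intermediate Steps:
w(n) = 1 + 2/n
I(Y, J) = 3*J - 9*J*Y (I(Y, J) = 3*((-3*Y)*J + J) = 3*(-3*J*Y + J) = 3*(J - 3*J*Y) = 3*J - 9*J*Y)
(1/(-58 + I(w(-1), 0)))³ - 199*(-1593) = (1/(-58 + 3*0*(1 - 3*(2 - 1)/(-1))))³ - 199*(-1593) = (1/(-58 + 3*0*(1 - (-3))))³ + 317007 = (1/(-58 + 3*0*(1 - 3*(-1))))³ + 317007 = (1/(-58 + 3*0*(1 + 3)))³ + 317007 = (1/(-58 + 3*0*4))³ + 317007 = (1/(-58 + 0))³ + 317007 = (1/(-58))³ + 317007 = (-1/58)³ + 317007 = -1/195112 + 317007 = 61851869783/195112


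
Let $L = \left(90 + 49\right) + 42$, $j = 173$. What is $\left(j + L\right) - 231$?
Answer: $123$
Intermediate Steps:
$L = 181$ ($L = 139 + 42 = 181$)
$\left(j + L\right) - 231 = \left(173 + 181\right) - 231 = 354 - 231 = 123$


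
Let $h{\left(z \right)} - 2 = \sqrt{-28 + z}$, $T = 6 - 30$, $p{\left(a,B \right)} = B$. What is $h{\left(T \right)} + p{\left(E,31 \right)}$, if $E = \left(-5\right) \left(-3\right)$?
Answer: $33 + 2 i \sqrt{13} \approx 33.0 + 7.2111 i$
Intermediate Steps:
$E = 15$
$T = -24$
$h{\left(z \right)} = 2 + \sqrt{-28 + z}$
$h{\left(T \right)} + p{\left(E,31 \right)} = \left(2 + \sqrt{-28 - 24}\right) + 31 = \left(2 + \sqrt{-52}\right) + 31 = \left(2 + 2 i \sqrt{13}\right) + 31 = 33 + 2 i \sqrt{13}$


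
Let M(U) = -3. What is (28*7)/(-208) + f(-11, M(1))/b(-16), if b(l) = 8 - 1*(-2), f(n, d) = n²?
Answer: 2901/260 ≈ 11.158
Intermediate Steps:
b(l) = 10 (b(l) = 8 + 2 = 10)
(28*7)/(-208) + f(-11, M(1))/b(-16) = (28*7)/(-208) + (-11)²/10 = 196*(-1/208) + 121*(⅒) = -49/52 + 121/10 = 2901/260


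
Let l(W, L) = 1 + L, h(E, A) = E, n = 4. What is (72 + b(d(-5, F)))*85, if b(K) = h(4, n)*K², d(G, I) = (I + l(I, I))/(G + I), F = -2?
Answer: 302940/49 ≈ 6182.4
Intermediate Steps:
d(G, I) = (1 + 2*I)/(G + I) (d(G, I) = (I + (1 + I))/(G + I) = (1 + 2*I)/(G + I))
b(K) = 4*K²
(72 + b(d(-5, F)))*85 = (72 + 4*((1 + 2*(-2))/(-5 - 2))²)*85 = (72 + 4*((1 - 4)/(-7))²)*85 = (72 + 4*(-⅐*(-3))²)*85 = (72 + 4*(3/7)²)*85 = (72 + 4*(9/49))*85 = (72 + 36/49)*85 = (3564/49)*85 = 302940/49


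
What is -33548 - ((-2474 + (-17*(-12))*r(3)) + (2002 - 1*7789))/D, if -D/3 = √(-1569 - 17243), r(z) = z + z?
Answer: -33548 + 7037*I*√4703/28218 ≈ -33548.0 + 17.102*I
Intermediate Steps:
r(z) = 2*z
D = -6*I*√4703 (D = -3*√(-1569 - 17243) = -6*I*√4703 ≈ -411.47*I)
-33548 - ((-2474 + (-17*(-12))*r(3)) + (2002 - 1*7789))/D = -33548 - ((-2474 + (-17*(-12))*(2*3)) + (2002 - 1*7789))/((-6*I*√4703)) = -33548 - ((-2474 + 204*6) + (2002 - 7789))*I*√4703/28218 = -33548 - ((-2474 + 1224) - 5787)*I*√4703/28218 = -33548 - (-1250 - 5787)*I*√4703/28218 = -33548 - (-7037)*I*√4703/28218 = -33548 + 7037*I*√4703/28218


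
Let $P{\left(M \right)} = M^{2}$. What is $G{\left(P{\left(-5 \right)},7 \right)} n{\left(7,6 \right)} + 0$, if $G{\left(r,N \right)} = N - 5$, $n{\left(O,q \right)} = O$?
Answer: $14$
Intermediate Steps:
$G{\left(r,N \right)} = -5 + N$
$G{\left(P{\left(-5 \right)},7 \right)} n{\left(7,6 \right)} + 0 = \left(-5 + 7\right) 7 + 0 = 2 \cdot 7 + 0 = 14 + 0 = 14$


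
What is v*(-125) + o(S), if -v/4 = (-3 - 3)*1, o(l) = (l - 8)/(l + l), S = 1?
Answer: -6007/2 ≈ -3003.5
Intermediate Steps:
o(l) = (-8 + l)/(2*l) (o(l) = (-8 + l)/((2*l)) = (-8 + l)*(1/(2*l)) = (-8 + l)/(2*l))
v = 24 (v = -4*(-3 - 3) = -(-24) = -4*(-6) = 24)
v*(-125) + o(S) = 24*(-125) + (½)*(-8 + 1)/1 = -3000 + (½)*1*(-7) = -3000 - 7/2 = -6007/2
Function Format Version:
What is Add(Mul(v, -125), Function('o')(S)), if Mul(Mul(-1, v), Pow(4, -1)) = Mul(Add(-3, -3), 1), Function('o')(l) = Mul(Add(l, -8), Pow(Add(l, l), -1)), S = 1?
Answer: Rational(-6007, 2) ≈ -3003.5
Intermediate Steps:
Function('o')(l) = Mul(Rational(1, 2), Pow(l, -1), Add(-8, l)) (Function('o')(l) = Mul(Add(-8, l), Pow(Mul(2, l), -1)) = Mul(Add(-8, l), Mul(Rational(1, 2), Pow(l, -1))) = Mul(Rational(1, 2), Pow(l, -1), Add(-8, l)))
v = 24 (v = Mul(-4, Mul(Add(-3, -3), 1)) = Mul(-4, Mul(-6, 1)) = Mul(-4, -6) = 24)
Add(Mul(v, -125), Function('o')(S)) = Add(Mul(24, -125), Mul(Rational(1, 2), Pow(1, -1), Add(-8, 1))) = Add(-3000, Mul(Rational(1, 2), 1, -7)) = Add(-3000, Rational(-7, 2)) = Rational(-6007, 2)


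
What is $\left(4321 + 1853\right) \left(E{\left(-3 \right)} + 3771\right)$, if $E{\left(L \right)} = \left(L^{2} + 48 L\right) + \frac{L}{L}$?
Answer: $22454838$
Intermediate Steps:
$E{\left(L \right)} = 1 + L^{2} + 48 L$ ($E{\left(L \right)} = \left(L^{2} + 48 L\right) + 1 = 1 + L^{2} + 48 L$)
$\left(4321 + 1853\right) \left(E{\left(-3 \right)} + 3771\right) = \left(4321 + 1853\right) \left(\left(1 + \left(-3\right)^{2} + 48 \left(-3\right)\right) + 3771\right) = 6174 \left(\left(1 + 9 - 144\right) + 3771\right) = 6174 \left(-134 + 3771\right) = 6174 \cdot 3637 = 22454838$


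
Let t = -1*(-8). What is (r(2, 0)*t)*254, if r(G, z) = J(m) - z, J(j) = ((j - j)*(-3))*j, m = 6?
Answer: 0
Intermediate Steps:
J(j) = 0 (J(j) = (0*(-3))*j = 0*j = 0)
r(G, z) = -z (r(G, z) = 0 - z = -z)
t = 8
(r(2, 0)*t)*254 = (-1*0*8)*254 = (0*8)*254 = 0*254 = 0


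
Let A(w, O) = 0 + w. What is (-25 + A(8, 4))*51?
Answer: -867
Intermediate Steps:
A(w, O) = w
(-25 + A(8, 4))*51 = (-25 + 8)*51 = -17*51 = -867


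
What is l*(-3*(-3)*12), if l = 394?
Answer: 42552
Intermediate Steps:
l*(-3*(-3)*12) = 394*(-3*(-3)*12) = 394*(9*12) = 394*108 = 42552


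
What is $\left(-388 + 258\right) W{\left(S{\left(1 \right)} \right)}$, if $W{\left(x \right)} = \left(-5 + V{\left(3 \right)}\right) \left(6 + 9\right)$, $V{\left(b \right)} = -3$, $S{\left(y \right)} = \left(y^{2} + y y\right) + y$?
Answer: $15600$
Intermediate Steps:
$S{\left(y \right)} = y + 2 y^{2}$ ($S{\left(y \right)} = \left(y^{2} + y^{2}\right) + y = 2 y^{2} + y = y + 2 y^{2}$)
$W{\left(x \right)} = -120$ ($W{\left(x \right)} = \left(-5 - 3\right) \left(6 + 9\right) = \left(-8\right) 15 = -120$)
$\left(-388 + 258\right) W{\left(S{\left(1 \right)} \right)} = \left(-388 + 258\right) \left(-120\right) = \left(-130\right) \left(-120\right) = 15600$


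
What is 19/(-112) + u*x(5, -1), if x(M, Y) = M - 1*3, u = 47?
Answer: 10509/112 ≈ 93.830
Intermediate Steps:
x(M, Y) = -3 + M (x(M, Y) = M - 3 = -3 + M)
19/(-112) + u*x(5, -1) = 19/(-112) + 47*(-3 + 5) = 19*(-1/112) + 47*2 = -19/112 + 94 = 10509/112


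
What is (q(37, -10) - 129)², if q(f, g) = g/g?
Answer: 16384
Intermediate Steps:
q(f, g) = 1
(q(37, -10) - 129)² = (1 - 129)² = (-128)² = 16384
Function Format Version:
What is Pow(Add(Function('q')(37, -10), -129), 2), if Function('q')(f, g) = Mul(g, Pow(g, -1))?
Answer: 16384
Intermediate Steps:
Function('q')(f, g) = 1
Pow(Add(Function('q')(37, -10), -129), 2) = Pow(Add(1, -129), 2) = Pow(-128, 2) = 16384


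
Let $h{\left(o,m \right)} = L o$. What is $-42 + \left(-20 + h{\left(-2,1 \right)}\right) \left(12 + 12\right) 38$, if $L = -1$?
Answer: $-16458$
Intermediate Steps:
$h{\left(o,m \right)} = - o$
$-42 + \left(-20 + h{\left(-2,1 \right)}\right) \left(12 + 12\right) 38 = -42 + \left(-20 - -2\right) \left(12 + 12\right) 38 = -42 + \left(-20 + 2\right) 24 \cdot 38 = -42 + \left(-18\right) 24 \cdot 38 = -42 - 16416 = -16458$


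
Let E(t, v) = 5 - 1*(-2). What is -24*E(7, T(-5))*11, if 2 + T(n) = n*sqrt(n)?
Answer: -1848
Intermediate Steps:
T(n) = -2 + n**(3/2) (T(n) = -2 + n*sqrt(n) = -2 + n**(3/2))
E(t, v) = 7 (E(t, v) = 5 + 2 = 7)
-24*E(7, T(-5))*11 = -24*7*11 = -168*11 = -1848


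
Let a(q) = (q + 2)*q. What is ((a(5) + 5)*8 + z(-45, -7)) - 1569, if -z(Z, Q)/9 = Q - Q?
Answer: -1249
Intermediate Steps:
z(Z, Q) = 0 (z(Z, Q) = -9*(Q - Q) = -9*0 = 0)
a(q) = q*(2 + q) (a(q) = (2 + q)*q = q*(2 + q))
((a(5) + 5)*8 + z(-45, -7)) - 1569 = ((5*(2 + 5) + 5)*8 + 0) - 1569 = ((5*7 + 5)*8 + 0) - 1569 = ((35 + 5)*8 + 0) - 1569 = (40*8 + 0) - 1569 = (320 + 0) - 1569 = 320 - 1569 = -1249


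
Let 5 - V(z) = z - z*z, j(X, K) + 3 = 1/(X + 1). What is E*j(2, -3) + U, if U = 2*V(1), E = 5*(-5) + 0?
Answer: 230/3 ≈ 76.667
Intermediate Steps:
j(X, K) = -3 + 1/(1 + X) (j(X, K) = -3 + 1/(X + 1) = -3 + 1/(1 + X))
E = -25 (E = -25 + 0 = -25)
V(z) = 5 + z² - z (V(z) = 5 - (z - z*z) = 5 - (z - z²) = 5 + (z² - z) = 5 + z² - z)
U = 10 (U = 2*(5 + 1² - 1*1) = 2*(5 + 1 - 1) = 2*5 = 10)
E*j(2, -3) + U = -25*(-2 - 3*2)/(1 + 2) + 10 = -25*(-2 - 6)/3 + 10 = -25*(-8)/3 + 10 = -25*(-8/3) + 10 = 200/3 + 10 = 230/3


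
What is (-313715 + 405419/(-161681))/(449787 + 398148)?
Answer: -16907386778/45698326245 ≈ -0.36998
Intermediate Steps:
(-313715 + 405419/(-161681))/(449787 + 398148) = (-313715 + 405419*(-1/161681))/847935 = (-313715 - 405419/161681)*(1/847935) = -50722160334/161681*1/847935 = -16907386778/45698326245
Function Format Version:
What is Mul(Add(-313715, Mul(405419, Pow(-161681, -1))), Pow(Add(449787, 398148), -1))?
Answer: Rational(-16907386778, 45698326245) ≈ -0.36998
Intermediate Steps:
Mul(Add(-313715, Mul(405419, Pow(-161681, -1))), Pow(Add(449787, 398148), -1)) = Mul(Add(-313715, Mul(405419, Rational(-1, 161681))), Pow(847935, -1)) = Mul(Add(-313715, Rational(-405419, 161681)), Rational(1, 847935)) = Mul(Rational(-50722160334, 161681), Rational(1, 847935)) = Rational(-16907386778, 45698326245)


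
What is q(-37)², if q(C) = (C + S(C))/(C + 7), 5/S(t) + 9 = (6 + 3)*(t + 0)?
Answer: 160250281/105267600 ≈ 1.5223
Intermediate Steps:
S(t) = 5/(-9 + 9*t) (S(t) = 5/(-9 + (6 + 3)*(t + 0)) = 5/(-9 + 9*t))
q(C) = (C + 5/(9*(-1 + C)))/(7 + C) (q(C) = (C + 5/(9*(-1 + C)))/(C + 7) = (C + 5/(9*(-1 + C)))/(7 + C))
q(-37)² = ((5/9 - 37*(-1 - 37))/((-1 - 37)*(7 - 37)))² = ((5/9 - 37*(-38))/(-38*(-30)))² = (-1/38*(-1/30)*(5/9 + 1406))² = (-1/38*(-1/30)*12659/9)² = (12659/10260)² = 160250281/105267600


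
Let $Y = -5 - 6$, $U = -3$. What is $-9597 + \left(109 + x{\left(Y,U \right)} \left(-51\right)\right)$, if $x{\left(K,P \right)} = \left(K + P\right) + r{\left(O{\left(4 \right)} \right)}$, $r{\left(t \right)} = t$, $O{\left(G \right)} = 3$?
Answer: $-8927$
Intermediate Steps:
$Y = -11$ ($Y = -5 - 6 = -11$)
$x{\left(K,P \right)} = 3 + K + P$ ($x{\left(K,P \right)} = \left(K + P\right) + 3 = 3 + K + P$)
$-9597 + \left(109 + x{\left(Y,U \right)} \left(-51\right)\right) = -9597 + \left(109 + \left(3 - 11 - 3\right) \left(-51\right)\right) = -9597 + \left(109 - -561\right) = -9597 + \left(109 + 561\right) = -9597 + 670 = -8927$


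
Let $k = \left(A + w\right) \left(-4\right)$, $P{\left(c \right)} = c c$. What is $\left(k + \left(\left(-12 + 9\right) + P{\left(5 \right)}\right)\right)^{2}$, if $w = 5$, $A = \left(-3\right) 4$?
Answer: $2500$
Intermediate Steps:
$P{\left(c \right)} = c^{2}$
$A = -12$
$k = 28$ ($k = \left(-12 + 5\right) \left(-4\right) = \left(-7\right) \left(-4\right) = 28$)
$\left(k + \left(\left(-12 + 9\right) + P{\left(5 \right)}\right)\right)^{2} = \left(28 + \left(\left(-12 + 9\right) + 5^{2}\right)\right)^{2} = \left(28 + \left(-3 + 25\right)\right)^{2} = \left(28 + 22\right)^{2} = 50^{2} = 2500$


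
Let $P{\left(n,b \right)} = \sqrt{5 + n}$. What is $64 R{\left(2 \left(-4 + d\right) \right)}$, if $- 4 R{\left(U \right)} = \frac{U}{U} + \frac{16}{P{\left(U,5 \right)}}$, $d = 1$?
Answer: $-16 + 256 i \approx -16.0 + 256.0 i$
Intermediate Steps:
$R{\left(U \right)} = - \frac{1}{4} - \frac{4}{\sqrt{5 + U}}$ ($R{\left(U \right)} = - \frac{\frac{U}{U} + \frac{16}{\sqrt{5 + U}}}{4} = - \frac{1 + \frac{16}{\sqrt{5 + U}}}{4} = - \frac{1}{4} - \frac{4}{\sqrt{5 + U}}$)
$64 R{\left(2 \left(-4 + d\right) \right)} = 64 \left(- \frac{1}{4} - \frac{4}{\sqrt{5 + 2 \left(-4 + 1\right)}}\right) = 64 \left(- \frac{1}{4} - \frac{4}{\sqrt{5 + 2 \left(-3\right)}}\right) = 64 \left(- \frac{1}{4} - \frac{4}{\sqrt{5 - 6}}\right) = 64 \left(- \frac{1}{4} - \frac{4}{i}\right) = 64 \left(- \frac{1}{4} - 4 \left(- i\right)\right) = 64 \left(- \frac{1}{4} + 4 i\right) = -16 + 256 i$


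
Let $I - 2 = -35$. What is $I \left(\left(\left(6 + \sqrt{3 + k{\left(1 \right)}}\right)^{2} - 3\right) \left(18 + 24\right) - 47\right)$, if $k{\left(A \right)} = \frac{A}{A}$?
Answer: $-82995$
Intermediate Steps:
$k{\left(A \right)} = 1$
$I = -33$ ($I = 2 - 35 = -33$)
$I \left(\left(\left(6 + \sqrt{3 + k{\left(1 \right)}}\right)^{2} - 3\right) \left(18 + 24\right) - 47\right) = - 33 \left(\left(\left(6 + \sqrt{3 + 1}\right)^{2} - 3\right) \left(18 + 24\right) - 47\right) = - 33 \left(\left(\left(6 + \sqrt{4}\right)^{2} - 3\right) 42 - 47\right) = - 33 \left(\left(\left(6 + 2\right)^{2} - 3\right) 42 - 47\right) = - 33 \left(\left(8^{2} - 3\right) 42 - 47\right) = - 33 \left(\left(64 - 3\right) 42 - 47\right) = - 33 \left(61 \cdot 42 - 47\right) = - 33 \left(2562 - 47\right) = \left(-33\right) 2515 = -82995$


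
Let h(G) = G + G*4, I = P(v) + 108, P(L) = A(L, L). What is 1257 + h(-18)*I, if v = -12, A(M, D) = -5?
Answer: -8013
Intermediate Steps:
P(L) = -5
I = 103 (I = -5 + 108 = 103)
h(G) = 5*G (h(G) = G + 4*G = 5*G)
1257 + h(-18)*I = 1257 + (5*(-18))*103 = 1257 - 90*103 = 1257 - 9270 = -8013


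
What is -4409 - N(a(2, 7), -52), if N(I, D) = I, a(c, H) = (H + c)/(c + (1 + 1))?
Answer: -17645/4 ≈ -4411.3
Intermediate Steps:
a(c, H) = (H + c)/(2 + c) (a(c, H) = (H + c)/(c + 2) = (H + c)/(2 + c))
-4409 - N(a(2, 7), -52) = -4409 - (7 + 2)/(2 + 2) = -4409 - 9/4 = -17645/4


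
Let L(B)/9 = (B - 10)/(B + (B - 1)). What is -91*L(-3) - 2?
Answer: -1523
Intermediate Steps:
L(B) = 9*(-10 + B)/(-1 + 2*B) (L(B) = 9*((B - 10)/(B + (B - 1))) = 9*((-10 + B)/(B + (-1 + B))) = 9*((-10 + B)/(-1 + 2*B)) = 9*(-10 + B)/(-1 + 2*B))
-91*L(-3) - 2 = -819*(-10 - 3)/(-1 + 2*(-3)) - 2 = -819*(-13)/(-1 - 6) - 2 = -819*(-13)/(-7) - 2 = -819*(-1)*(-13)/7 - 2 = -91*117/7 - 2 = -1521 - 2 = -1523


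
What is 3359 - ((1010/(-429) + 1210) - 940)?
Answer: 1326191/429 ≈ 3091.4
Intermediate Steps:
3359 - ((1010/(-429) + 1210) - 940) = 3359 - ((1010*(-1/429) + 1210) - 940) = 3359 - ((-1010/429 + 1210) - 940) = 3359 - (518080/429 - 940) = 3359 - 1*114820/429 = 3359 - 114820/429 = 1326191/429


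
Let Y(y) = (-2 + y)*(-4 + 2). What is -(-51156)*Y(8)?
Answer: -613872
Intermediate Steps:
Y(y) = 4 - 2*y (Y(y) = (-2 + y)*(-2) = 4 - 2*y)
-(-51156)*Y(8) = -(-51156)*(4 - 2*8) = -(-51156)*(4 - 16) = -(-51156)*(-12) = -5684*108 = -613872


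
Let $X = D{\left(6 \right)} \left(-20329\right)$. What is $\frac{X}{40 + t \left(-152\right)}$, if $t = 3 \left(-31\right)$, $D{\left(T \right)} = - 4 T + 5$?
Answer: $\frac{386251}{14176} \approx 27.247$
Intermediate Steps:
$D{\left(T \right)} = 5 - 4 T$
$X = 386251$ ($X = \left(5 - 24\right) \left(-20329\right) = \left(-19\right) \left(-20329\right) = 386251$)
$t = -93$
$\frac{X}{40 + t \left(-152\right)} = \frac{386251}{40 - -14136} = \frac{386251}{40 + 14136} = \frac{386251}{14176}$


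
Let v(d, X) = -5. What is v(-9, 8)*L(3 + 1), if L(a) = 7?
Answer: -35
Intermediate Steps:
v(-9, 8)*L(3 + 1) = -5*7 = -35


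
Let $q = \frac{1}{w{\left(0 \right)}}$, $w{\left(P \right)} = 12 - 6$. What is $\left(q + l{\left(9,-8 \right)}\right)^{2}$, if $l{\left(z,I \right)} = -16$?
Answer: $\frac{9025}{36} \approx 250.69$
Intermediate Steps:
$w{\left(P \right)} = 6$ ($w{\left(P \right)} = 12 - 6 = 6$)
$q = \frac{1}{6} \approx 0.16667$
$\left(q + l{\left(9,-8 \right)}\right)^{2} = \left(\frac{1}{6} - 16\right)^{2} = \left(- \frac{95}{6}\right)^{2} = \frac{9025}{36}$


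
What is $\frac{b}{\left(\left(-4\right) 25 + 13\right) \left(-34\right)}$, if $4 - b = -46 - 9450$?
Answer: $\frac{4750}{1479} \approx 3.2116$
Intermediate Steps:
$b = 9500$ ($b = 4 - \left(-46 - 9450\right) = 4 - -9496 = 4 + 9496 = 9500$)
$\frac{b}{\left(\left(-4\right) 25 + 13\right) \left(-34\right)} = \frac{9500}{\left(\left(-4\right) 25 + 13\right) \left(-34\right)} = \frac{9500}{\left(-100 + 13\right) \left(-34\right)} = \frac{9500}{\left(-87\right) \left(-34\right)} = \frac{9500}{2958} = 9500 \cdot \frac{1}{2958} = \frac{4750}{1479}$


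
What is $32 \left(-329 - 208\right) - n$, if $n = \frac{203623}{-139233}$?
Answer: $- \frac{2392376249}{139233} \approx -17183.0$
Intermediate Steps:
$n = - \frac{203623}{139233}$ ($n = 203623 \left(- \frac{1}{139233}\right) = - \frac{203623}{139233} \approx -1.4625$)
$32 \left(-329 - 208\right) - n = 32 \left(-329 - 208\right) - - \frac{203623}{139233} = 32 \left(-537\right) + \frac{203623}{139233} = -17184 + \frac{203623}{139233} = - \frac{2392376249}{139233}$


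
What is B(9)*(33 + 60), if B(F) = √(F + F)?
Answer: 279*√2 ≈ 394.57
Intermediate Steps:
B(F) = √2*√F (B(F) = √(2*F) = √2*√F)
B(9)*(33 + 60) = (√2*√9)*(33 + 60) = (√2*3)*93 = (3*√2)*93 = 279*√2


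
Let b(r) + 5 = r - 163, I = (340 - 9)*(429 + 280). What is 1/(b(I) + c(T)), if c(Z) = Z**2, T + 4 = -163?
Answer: 1/262400 ≈ 3.8110e-6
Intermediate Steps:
T = -167 (T = -4 - 163 = -167)
I = 234679 (I = 331*709 = 234679)
b(r) = -168 + r (b(r) = -5 + (r - 163) = -5 + (-163 + r) = -168 + r)
1/(b(I) + c(T)) = 1/((-168 + 234679) + (-167)**2) = 1/(234511 + 27889) = 1/262400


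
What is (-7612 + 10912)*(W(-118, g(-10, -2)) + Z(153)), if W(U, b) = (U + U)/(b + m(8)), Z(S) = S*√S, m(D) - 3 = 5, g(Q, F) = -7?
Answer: -778800 + 1514700*√17 ≈ 5.4665e+6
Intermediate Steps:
m(D) = 8 (m(D) = 3 + 5 = 8)
Z(S) = S^(3/2)
W(U, b) = 2*U/(8 + b) (W(U, b) = (U + U)/(b + 8) = (2*U)/(8 + b) = 2*U/(8 + b))
(-7612 + 10912)*(W(-118, g(-10, -2)) + Z(153)) = (-7612 + 10912)*(2*(-118)/(8 - 7) + 153^(3/2)) = 3300*(2*(-118)/1 + 459*√17) = 3300*(2*(-118)*1 + 459*√17) = 3300*(-236 + 459*√17) = -778800 + 1514700*√17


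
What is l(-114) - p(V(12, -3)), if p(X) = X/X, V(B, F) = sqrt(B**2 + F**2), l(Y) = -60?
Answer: -61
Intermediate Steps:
p(X) = 1
l(-114) - p(V(12, -3)) = -60 - 1*1 = -60 - 1 = -61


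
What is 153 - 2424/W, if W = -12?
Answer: 355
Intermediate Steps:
153 - 2424/W = 153 - 2424/(-12) = 153 - 2424*(-1)/12 = 153 - 101*(-2) = 153 + 202 = 355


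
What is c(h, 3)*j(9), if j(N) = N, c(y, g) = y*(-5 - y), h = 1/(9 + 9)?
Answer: -91/36 ≈ -2.5278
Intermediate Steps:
h = 1/18 ≈ 0.055556
c(h, 3)*j(9) = -1*1/18*(5 + 1/18)*9 = -1*1/18*91/18*9 = -91/324*9 = -91/36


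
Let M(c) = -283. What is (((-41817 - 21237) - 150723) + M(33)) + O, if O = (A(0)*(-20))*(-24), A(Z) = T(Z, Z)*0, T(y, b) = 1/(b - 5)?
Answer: -214060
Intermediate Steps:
T(y, b) = 1/(-5 + b)
A(Z) = 0 (A(Z) = 0/(-5 + Z) = 0)
O = 0 (O = (0*(-20))*(-24) = 0*(-24) = 0)
(((-41817 - 21237) - 150723) + M(33)) + O = (((-41817 - 21237) - 150723) - 283) + 0 = ((-63054 - 150723) - 283) + 0 = (-213777 - 283) + 0 = -214060 + 0 = -214060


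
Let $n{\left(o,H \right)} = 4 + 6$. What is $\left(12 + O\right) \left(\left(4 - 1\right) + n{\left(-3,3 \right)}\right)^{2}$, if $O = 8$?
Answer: $3380$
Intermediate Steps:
$n{\left(o,H \right)} = 10$
$\left(12 + O\right) \left(\left(4 - 1\right) + n{\left(-3,3 \right)}\right)^{2} = \left(12 + 8\right) \left(\left(4 - 1\right) + 10\right)^{2} = 20 \left(3 + 10\right)^{2} = 20 \cdot 13^{2} = 20 \cdot 169 = 3380$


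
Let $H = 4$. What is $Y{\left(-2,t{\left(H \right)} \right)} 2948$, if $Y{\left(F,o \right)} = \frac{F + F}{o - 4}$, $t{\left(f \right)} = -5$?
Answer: $\frac{11792}{9} \approx 1310.2$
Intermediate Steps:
$Y{\left(F,o \right)} = \frac{2 F}{-4 + o}$
$Y{\left(-2,t{\left(H \right)} \right)} 2948 = 2 \left(-2\right) \frac{1}{-4 - 5} \cdot 2948 = 2 \left(-2\right) \frac{1}{-9} \cdot 2948 = 2 \left(-2\right) \left(- \frac{1}{9}\right) 2948 = \frac{4}{9} \cdot 2948 = \frac{11792}{9}$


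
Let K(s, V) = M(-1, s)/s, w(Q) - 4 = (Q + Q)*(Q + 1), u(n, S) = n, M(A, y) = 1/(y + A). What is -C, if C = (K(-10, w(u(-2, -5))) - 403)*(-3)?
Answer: -132987/110 ≈ -1209.0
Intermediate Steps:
M(A, y) = 1/(A + y)
w(Q) = 4 + 2*Q*(1 + Q) (w(Q) = 4 + (Q + Q)*(Q + 1) = 4 + (2*Q)*(1 + Q) = 4 + 2*Q*(1 + Q))
K(s, V) = 1/(s*(-1 + s)) (K(s, V) = 1/((-1 + s)*s) = 1/(s*(-1 + s)))
C = 132987/110 (C = (1/((-10)*(-1 - 10)) - 403)*(-3) = (-⅒/(-11) - 403)*(-3) = (-⅒*(-1/11) - 403)*(-3) = (1/110 - 403)*(-3) = -44329/110*(-3) = 132987/110 ≈ 1209.0)
-C = -1*132987/110 = -132987/110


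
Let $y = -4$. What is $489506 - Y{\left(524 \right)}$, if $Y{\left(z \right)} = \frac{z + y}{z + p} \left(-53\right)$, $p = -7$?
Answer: $\frac{253102162}{517} \approx 4.8956 \cdot 10^{5}$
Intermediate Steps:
$Y{\left(z \right)} = - \frac{53 \left(-4 + z\right)}{-7 + z}$ ($Y{\left(z \right)} = \frac{z - 4}{z - 7} \left(-53\right) = \frac{-4 + z}{-7 + z} \left(-53\right) = - \frac{53 \left(-4 + z\right)}{-7 + z}$)
$489506 - Y{\left(524 \right)} = 489506 - \frac{53 \left(4 - 524\right)}{-7 + 524} = 489506 - \frac{53 \left(4 - 524\right)}{517} = 489506 - 53 \cdot \frac{1}{517} \left(-520\right) = 489506 - - \frac{27560}{517} = 489506 + \frac{27560}{517} = \frac{253102162}{517}$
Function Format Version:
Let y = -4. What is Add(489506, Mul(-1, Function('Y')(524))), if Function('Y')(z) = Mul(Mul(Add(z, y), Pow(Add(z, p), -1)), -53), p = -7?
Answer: Rational(253102162, 517) ≈ 4.8956e+5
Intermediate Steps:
Function('Y')(z) = Mul(-53, Pow(Add(-7, z), -1), Add(-4, z)) (Function('Y')(z) = Mul(Mul(Add(z, -4), Pow(Add(z, -7), -1)), -53) = Mul(Mul(Add(-4, z), Pow(Add(-7, z), -1)), -53) = Mul(Mul(Pow(Add(-7, z), -1), Add(-4, z)), -53) = Mul(-53, Pow(Add(-7, z), -1), Add(-4, z)))
Add(489506, Mul(-1, Function('Y')(524))) = Add(489506, Mul(-1, Mul(53, Pow(Add(-7, 524), -1), Add(4, Mul(-1, 524))))) = Add(489506, Mul(-1, Mul(53, Pow(517, -1), Add(4, -524)))) = Add(489506, Mul(-1, Mul(53, Rational(1, 517), -520))) = Add(489506, Mul(-1, Rational(-27560, 517))) = Add(489506, Rational(27560, 517)) = Rational(253102162, 517)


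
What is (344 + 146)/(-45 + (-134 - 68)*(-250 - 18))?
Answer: 490/54091 ≈ 0.0090588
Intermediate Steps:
(344 + 146)/(-45 + (-134 - 68)*(-250 - 18)) = 490/(-45 - 202*(-268)) = 490/(-45 + 54136) = 490/54091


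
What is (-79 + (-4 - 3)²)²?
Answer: 900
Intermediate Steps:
(-79 + (-4 - 3)²)² = (-79 + (-7)²)² = (-79 + 49)² = (-30)² = 900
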